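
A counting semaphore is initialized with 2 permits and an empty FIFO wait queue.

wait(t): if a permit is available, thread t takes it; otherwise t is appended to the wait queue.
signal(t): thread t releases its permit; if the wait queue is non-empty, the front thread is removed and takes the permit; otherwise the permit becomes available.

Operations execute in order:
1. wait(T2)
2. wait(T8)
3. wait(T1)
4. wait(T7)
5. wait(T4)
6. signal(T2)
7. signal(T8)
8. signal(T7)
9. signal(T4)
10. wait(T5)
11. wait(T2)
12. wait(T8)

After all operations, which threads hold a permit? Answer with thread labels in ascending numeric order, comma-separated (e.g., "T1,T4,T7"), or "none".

Step 1: wait(T2) -> count=1 queue=[] holders={T2}
Step 2: wait(T8) -> count=0 queue=[] holders={T2,T8}
Step 3: wait(T1) -> count=0 queue=[T1] holders={T2,T8}
Step 4: wait(T7) -> count=0 queue=[T1,T7] holders={T2,T8}
Step 5: wait(T4) -> count=0 queue=[T1,T7,T4] holders={T2,T8}
Step 6: signal(T2) -> count=0 queue=[T7,T4] holders={T1,T8}
Step 7: signal(T8) -> count=0 queue=[T4] holders={T1,T7}
Step 8: signal(T7) -> count=0 queue=[] holders={T1,T4}
Step 9: signal(T4) -> count=1 queue=[] holders={T1}
Step 10: wait(T5) -> count=0 queue=[] holders={T1,T5}
Step 11: wait(T2) -> count=0 queue=[T2] holders={T1,T5}
Step 12: wait(T8) -> count=0 queue=[T2,T8] holders={T1,T5}
Final holders: T1,T5

Answer: T1,T5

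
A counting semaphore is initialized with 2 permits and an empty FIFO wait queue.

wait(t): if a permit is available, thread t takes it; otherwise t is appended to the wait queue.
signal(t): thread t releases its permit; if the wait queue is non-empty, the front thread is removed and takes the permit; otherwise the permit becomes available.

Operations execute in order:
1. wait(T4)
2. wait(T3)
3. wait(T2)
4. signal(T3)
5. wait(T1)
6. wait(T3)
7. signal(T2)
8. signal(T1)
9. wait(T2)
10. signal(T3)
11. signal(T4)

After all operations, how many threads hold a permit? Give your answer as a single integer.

Step 1: wait(T4) -> count=1 queue=[] holders={T4}
Step 2: wait(T3) -> count=0 queue=[] holders={T3,T4}
Step 3: wait(T2) -> count=0 queue=[T2] holders={T3,T4}
Step 4: signal(T3) -> count=0 queue=[] holders={T2,T4}
Step 5: wait(T1) -> count=0 queue=[T1] holders={T2,T4}
Step 6: wait(T3) -> count=0 queue=[T1,T3] holders={T2,T4}
Step 7: signal(T2) -> count=0 queue=[T3] holders={T1,T4}
Step 8: signal(T1) -> count=0 queue=[] holders={T3,T4}
Step 9: wait(T2) -> count=0 queue=[T2] holders={T3,T4}
Step 10: signal(T3) -> count=0 queue=[] holders={T2,T4}
Step 11: signal(T4) -> count=1 queue=[] holders={T2}
Final holders: {T2} -> 1 thread(s)

Answer: 1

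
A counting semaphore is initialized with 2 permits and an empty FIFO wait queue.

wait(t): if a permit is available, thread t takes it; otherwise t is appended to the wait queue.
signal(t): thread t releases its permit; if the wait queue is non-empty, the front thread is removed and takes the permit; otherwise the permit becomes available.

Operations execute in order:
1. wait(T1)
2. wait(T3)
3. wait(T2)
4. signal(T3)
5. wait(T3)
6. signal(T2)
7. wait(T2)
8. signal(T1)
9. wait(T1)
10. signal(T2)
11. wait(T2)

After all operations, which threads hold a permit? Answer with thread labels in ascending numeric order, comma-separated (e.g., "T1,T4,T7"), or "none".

Answer: T1,T3

Derivation:
Step 1: wait(T1) -> count=1 queue=[] holders={T1}
Step 2: wait(T3) -> count=0 queue=[] holders={T1,T3}
Step 3: wait(T2) -> count=0 queue=[T2] holders={T1,T3}
Step 4: signal(T3) -> count=0 queue=[] holders={T1,T2}
Step 5: wait(T3) -> count=0 queue=[T3] holders={T1,T2}
Step 6: signal(T2) -> count=0 queue=[] holders={T1,T3}
Step 7: wait(T2) -> count=0 queue=[T2] holders={T1,T3}
Step 8: signal(T1) -> count=0 queue=[] holders={T2,T3}
Step 9: wait(T1) -> count=0 queue=[T1] holders={T2,T3}
Step 10: signal(T2) -> count=0 queue=[] holders={T1,T3}
Step 11: wait(T2) -> count=0 queue=[T2] holders={T1,T3}
Final holders: T1,T3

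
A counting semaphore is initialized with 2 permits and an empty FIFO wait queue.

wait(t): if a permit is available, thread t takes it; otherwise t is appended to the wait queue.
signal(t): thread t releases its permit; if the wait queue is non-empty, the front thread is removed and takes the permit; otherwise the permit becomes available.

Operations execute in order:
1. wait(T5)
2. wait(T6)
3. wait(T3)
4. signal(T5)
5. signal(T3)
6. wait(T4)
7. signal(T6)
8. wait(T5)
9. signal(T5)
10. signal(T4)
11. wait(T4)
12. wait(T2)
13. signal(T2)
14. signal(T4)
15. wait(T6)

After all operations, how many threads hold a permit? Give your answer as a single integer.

Step 1: wait(T5) -> count=1 queue=[] holders={T5}
Step 2: wait(T6) -> count=0 queue=[] holders={T5,T6}
Step 3: wait(T3) -> count=0 queue=[T3] holders={T5,T6}
Step 4: signal(T5) -> count=0 queue=[] holders={T3,T6}
Step 5: signal(T3) -> count=1 queue=[] holders={T6}
Step 6: wait(T4) -> count=0 queue=[] holders={T4,T6}
Step 7: signal(T6) -> count=1 queue=[] holders={T4}
Step 8: wait(T5) -> count=0 queue=[] holders={T4,T5}
Step 9: signal(T5) -> count=1 queue=[] holders={T4}
Step 10: signal(T4) -> count=2 queue=[] holders={none}
Step 11: wait(T4) -> count=1 queue=[] holders={T4}
Step 12: wait(T2) -> count=0 queue=[] holders={T2,T4}
Step 13: signal(T2) -> count=1 queue=[] holders={T4}
Step 14: signal(T4) -> count=2 queue=[] holders={none}
Step 15: wait(T6) -> count=1 queue=[] holders={T6}
Final holders: {T6} -> 1 thread(s)

Answer: 1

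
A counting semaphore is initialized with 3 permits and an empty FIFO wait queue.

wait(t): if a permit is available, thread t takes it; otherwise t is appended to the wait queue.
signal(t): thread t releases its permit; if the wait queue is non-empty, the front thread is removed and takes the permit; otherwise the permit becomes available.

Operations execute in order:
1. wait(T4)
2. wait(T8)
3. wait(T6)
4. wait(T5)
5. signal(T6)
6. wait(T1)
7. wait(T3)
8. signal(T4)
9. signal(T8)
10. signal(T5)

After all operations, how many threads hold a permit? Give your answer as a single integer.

Answer: 2

Derivation:
Step 1: wait(T4) -> count=2 queue=[] holders={T4}
Step 2: wait(T8) -> count=1 queue=[] holders={T4,T8}
Step 3: wait(T6) -> count=0 queue=[] holders={T4,T6,T8}
Step 4: wait(T5) -> count=0 queue=[T5] holders={T4,T6,T8}
Step 5: signal(T6) -> count=0 queue=[] holders={T4,T5,T8}
Step 6: wait(T1) -> count=0 queue=[T1] holders={T4,T5,T8}
Step 7: wait(T3) -> count=0 queue=[T1,T3] holders={T4,T5,T8}
Step 8: signal(T4) -> count=0 queue=[T3] holders={T1,T5,T8}
Step 9: signal(T8) -> count=0 queue=[] holders={T1,T3,T5}
Step 10: signal(T5) -> count=1 queue=[] holders={T1,T3}
Final holders: {T1,T3} -> 2 thread(s)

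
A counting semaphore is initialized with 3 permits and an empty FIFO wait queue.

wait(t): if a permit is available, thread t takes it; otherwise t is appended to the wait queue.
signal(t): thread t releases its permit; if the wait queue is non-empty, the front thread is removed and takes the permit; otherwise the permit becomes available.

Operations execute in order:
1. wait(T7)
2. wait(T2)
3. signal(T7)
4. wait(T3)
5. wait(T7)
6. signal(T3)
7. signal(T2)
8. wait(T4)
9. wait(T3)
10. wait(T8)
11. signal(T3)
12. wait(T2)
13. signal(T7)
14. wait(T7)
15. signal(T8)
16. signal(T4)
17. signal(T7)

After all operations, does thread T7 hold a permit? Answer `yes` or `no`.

Answer: no

Derivation:
Step 1: wait(T7) -> count=2 queue=[] holders={T7}
Step 2: wait(T2) -> count=1 queue=[] holders={T2,T7}
Step 3: signal(T7) -> count=2 queue=[] holders={T2}
Step 4: wait(T3) -> count=1 queue=[] holders={T2,T3}
Step 5: wait(T7) -> count=0 queue=[] holders={T2,T3,T7}
Step 6: signal(T3) -> count=1 queue=[] holders={T2,T7}
Step 7: signal(T2) -> count=2 queue=[] holders={T7}
Step 8: wait(T4) -> count=1 queue=[] holders={T4,T7}
Step 9: wait(T3) -> count=0 queue=[] holders={T3,T4,T7}
Step 10: wait(T8) -> count=0 queue=[T8] holders={T3,T4,T7}
Step 11: signal(T3) -> count=0 queue=[] holders={T4,T7,T8}
Step 12: wait(T2) -> count=0 queue=[T2] holders={T4,T7,T8}
Step 13: signal(T7) -> count=0 queue=[] holders={T2,T4,T8}
Step 14: wait(T7) -> count=0 queue=[T7] holders={T2,T4,T8}
Step 15: signal(T8) -> count=0 queue=[] holders={T2,T4,T7}
Step 16: signal(T4) -> count=1 queue=[] holders={T2,T7}
Step 17: signal(T7) -> count=2 queue=[] holders={T2}
Final holders: {T2} -> T7 not in holders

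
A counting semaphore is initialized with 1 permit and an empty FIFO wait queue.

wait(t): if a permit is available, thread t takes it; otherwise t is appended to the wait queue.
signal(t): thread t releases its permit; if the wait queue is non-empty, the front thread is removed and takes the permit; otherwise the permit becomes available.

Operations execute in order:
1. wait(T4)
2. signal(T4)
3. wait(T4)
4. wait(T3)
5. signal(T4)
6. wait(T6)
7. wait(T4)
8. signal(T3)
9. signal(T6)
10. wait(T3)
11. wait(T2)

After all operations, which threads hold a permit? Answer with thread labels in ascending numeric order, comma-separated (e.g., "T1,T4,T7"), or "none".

Step 1: wait(T4) -> count=0 queue=[] holders={T4}
Step 2: signal(T4) -> count=1 queue=[] holders={none}
Step 3: wait(T4) -> count=0 queue=[] holders={T4}
Step 4: wait(T3) -> count=0 queue=[T3] holders={T4}
Step 5: signal(T4) -> count=0 queue=[] holders={T3}
Step 6: wait(T6) -> count=0 queue=[T6] holders={T3}
Step 7: wait(T4) -> count=0 queue=[T6,T4] holders={T3}
Step 8: signal(T3) -> count=0 queue=[T4] holders={T6}
Step 9: signal(T6) -> count=0 queue=[] holders={T4}
Step 10: wait(T3) -> count=0 queue=[T3] holders={T4}
Step 11: wait(T2) -> count=0 queue=[T3,T2] holders={T4}
Final holders: T4

Answer: T4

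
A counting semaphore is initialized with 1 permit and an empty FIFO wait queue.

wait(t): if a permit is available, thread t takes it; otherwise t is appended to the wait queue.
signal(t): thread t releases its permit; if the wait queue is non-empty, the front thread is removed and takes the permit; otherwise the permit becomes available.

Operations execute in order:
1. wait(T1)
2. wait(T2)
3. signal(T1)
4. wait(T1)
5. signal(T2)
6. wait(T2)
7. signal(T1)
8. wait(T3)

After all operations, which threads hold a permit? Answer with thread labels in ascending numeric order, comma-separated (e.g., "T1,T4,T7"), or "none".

Answer: T2

Derivation:
Step 1: wait(T1) -> count=0 queue=[] holders={T1}
Step 2: wait(T2) -> count=0 queue=[T2] holders={T1}
Step 3: signal(T1) -> count=0 queue=[] holders={T2}
Step 4: wait(T1) -> count=0 queue=[T1] holders={T2}
Step 5: signal(T2) -> count=0 queue=[] holders={T1}
Step 6: wait(T2) -> count=0 queue=[T2] holders={T1}
Step 7: signal(T1) -> count=0 queue=[] holders={T2}
Step 8: wait(T3) -> count=0 queue=[T3] holders={T2}
Final holders: T2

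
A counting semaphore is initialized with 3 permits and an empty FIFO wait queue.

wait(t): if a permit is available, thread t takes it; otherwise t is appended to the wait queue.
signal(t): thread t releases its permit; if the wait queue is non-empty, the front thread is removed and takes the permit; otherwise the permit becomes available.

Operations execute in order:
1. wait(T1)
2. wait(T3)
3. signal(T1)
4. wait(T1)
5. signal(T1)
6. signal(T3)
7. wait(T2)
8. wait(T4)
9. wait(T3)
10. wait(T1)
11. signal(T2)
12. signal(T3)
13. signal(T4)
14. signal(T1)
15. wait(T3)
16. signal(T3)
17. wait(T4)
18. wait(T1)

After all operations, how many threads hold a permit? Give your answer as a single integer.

Step 1: wait(T1) -> count=2 queue=[] holders={T1}
Step 2: wait(T3) -> count=1 queue=[] holders={T1,T3}
Step 3: signal(T1) -> count=2 queue=[] holders={T3}
Step 4: wait(T1) -> count=1 queue=[] holders={T1,T3}
Step 5: signal(T1) -> count=2 queue=[] holders={T3}
Step 6: signal(T3) -> count=3 queue=[] holders={none}
Step 7: wait(T2) -> count=2 queue=[] holders={T2}
Step 8: wait(T4) -> count=1 queue=[] holders={T2,T4}
Step 9: wait(T3) -> count=0 queue=[] holders={T2,T3,T4}
Step 10: wait(T1) -> count=0 queue=[T1] holders={T2,T3,T4}
Step 11: signal(T2) -> count=0 queue=[] holders={T1,T3,T4}
Step 12: signal(T3) -> count=1 queue=[] holders={T1,T4}
Step 13: signal(T4) -> count=2 queue=[] holders={T1}
Step 14: signal(T1) -> count=3 queue=[] holders={none}
Step 15: wait(T3) -> count=2 queue=[] holders={T3}
Step 16: signal(T3) -> count=3 queue=[] holders={none}
Step 17: wait(T4) -> count=2 queue=[] holders={T4}
Step 18: wait(T1) -> count=1 queue=[] holders={T1,T4}
Final holders: {T1,T4} -> 2 thread(s)

Answer: 2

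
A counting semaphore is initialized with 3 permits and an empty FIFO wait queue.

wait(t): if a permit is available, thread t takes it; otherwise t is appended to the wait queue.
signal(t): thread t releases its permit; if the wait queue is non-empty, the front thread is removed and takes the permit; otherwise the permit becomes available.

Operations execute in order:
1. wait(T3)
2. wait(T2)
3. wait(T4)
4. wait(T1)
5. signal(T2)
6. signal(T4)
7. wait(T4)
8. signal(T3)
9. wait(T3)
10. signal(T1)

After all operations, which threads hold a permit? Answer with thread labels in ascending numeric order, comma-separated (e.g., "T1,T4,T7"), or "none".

Answer: T3,T4

Derivation:
Step 1: wait(T3) -> count=2 queue=[] holders={T3}
Step 2: wait(T2) -> count=1 queue=[] holders={T2,T3}
Step 3: wait(T4) -> count=0 queue=[] holders={T2,T3,T4}
Step 4: wait(T1) -> count=0 queue=[T1] holders={T2,T3,T4}
Step 5: signal(T2) -> count=0 queue=[] holders={T1,T3,T4}
Step 6: signal(T4) -> count=1 queue=[] holders={T1,T3}
Step 7: wait(T4) -> count=0 queue=[] holders={T1,T3,T4}
Step 8: signal(T3) -> count=1 queue=[] holders={T1,T4}
Step 9: wait(T3) -> count=0 queue=[] holders={T1,T3,T4}
Step 10: signal(T1) -> count=1 queue=[] holders={T3,T4}
Final holders: T3,T4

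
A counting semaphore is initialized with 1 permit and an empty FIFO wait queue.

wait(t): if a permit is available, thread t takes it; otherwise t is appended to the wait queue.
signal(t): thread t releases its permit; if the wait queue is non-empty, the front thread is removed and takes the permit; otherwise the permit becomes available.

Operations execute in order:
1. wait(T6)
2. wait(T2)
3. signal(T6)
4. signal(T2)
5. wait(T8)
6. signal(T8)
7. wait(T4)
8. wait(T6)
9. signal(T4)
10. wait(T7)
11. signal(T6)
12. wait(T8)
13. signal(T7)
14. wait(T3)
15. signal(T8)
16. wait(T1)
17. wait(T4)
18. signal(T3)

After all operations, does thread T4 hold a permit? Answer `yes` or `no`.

Answer: no

Derivation:
Step 1: wait(T6) -> count=0 queue=[] holders={T6}
Step 2: wait(T2) -> count=0 queue=[T2] holders={T6}
Step 3: signal(T6) -> count=0 queue=[] holders={T2}
Step 4: signal(T2) -> count=1 queue=[] holders={none}
Step 5: wait(T8) -> count=0 queue=[] holders={T8}
Step 6: signal(T8) -> count=1 queue=[] holders={none}
Step 7: wait(T4) -> count=0 queue=[] holders={T4}
Step 8: wait(T6) -> count=0 queue=[T6] holders={T4}
Step 9: signal(T4) -> count=0 queue=[] holders={T6}
Step 10: wait(T7) -> count=0 queue=[T7] holders={T6}
Step 11: signal(T6) -> count=0 queue=[] holders={T7}
Step 12: wait(T8) -> count=0 queue=[T8] holders={T7}
Step 13: signal(T7) -> count=0 queue=[] holders={T8}
Step 14: wait(T3) -> count=0 queue=[T3] holders={T8}
Step 15: signal(T8) -> count=0 queue=[] holders={T3}
Step 16: wait(T1) -> count=0 queue=[T1] holders={T3}
Step 17: wait(T4) -> count=0 queue=[T1,T4] holders={T3}
Step 18: signal(T3) -> count=0 queue=[T4] holders={T1}
Final holders: {T1} -> T4 not in holders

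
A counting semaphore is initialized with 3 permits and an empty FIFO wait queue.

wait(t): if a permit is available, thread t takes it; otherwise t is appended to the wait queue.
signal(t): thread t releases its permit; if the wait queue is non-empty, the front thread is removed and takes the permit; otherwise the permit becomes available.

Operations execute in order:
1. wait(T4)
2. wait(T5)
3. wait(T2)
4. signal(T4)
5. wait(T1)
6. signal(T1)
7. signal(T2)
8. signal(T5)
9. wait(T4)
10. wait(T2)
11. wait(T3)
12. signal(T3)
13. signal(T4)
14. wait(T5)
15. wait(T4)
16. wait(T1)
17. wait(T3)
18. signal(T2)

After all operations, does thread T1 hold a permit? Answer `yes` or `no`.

Answer: yes

Derivation:
Step 1: wait(T4) -> count=2 queue=[] holders={T4}
Step 2: wait(T5) -> count=1 queue=[] holders={T4,T5}
Step 3: wait(T2) -> count=0 queue=[] holders={T2,T4,T5}
Step 4: signal(T4) -> count=1 queue=[] holders={T2,T5}
Step 5: wait(T1) -> count=0 queue=[] holders={T1,T2,T5}
Step 6: signal(T1) -> count=1 queue=[] holders={T2,T5}
Step 7: signal(T2) -> count=2 queue=[] holders={T5}
Step 8: signal(T5) -> count=3 queue=[] holders={none}
Step 9: wait(T4) -> count=2 queue=[] holders={T4}
Step 10: wait(T2) -> count=1 queue=[] holders={T2,T4}
Step 11: wait(T3) -> count=0 queue=[] holders={T2,T3,T4}
Step 12: signal(T3) -> count=1 queue=[] holders={T2,T4}
Step 13: signal(T4) -> count=2 queue=[] holders={T2}
Step 14: wait(T5) -> count=1 queue=[] holders={T2,T5}
Step 15: wait(T4) -> count=0 queue=[] holders={T2,T4,T5}
Step 16: wait(T1) -> count=0 queue=[T1] holders={T2,T4,T5}
Step 17: wait(T3) -> count=0 queue=[T1,T3] holders={T2,T4,T5}
Step 18: signal(T2) -> count=0 queue=[T3] holders={T1,T4,T5}
Final holders: {T1,T4,T5} -> T1 in holders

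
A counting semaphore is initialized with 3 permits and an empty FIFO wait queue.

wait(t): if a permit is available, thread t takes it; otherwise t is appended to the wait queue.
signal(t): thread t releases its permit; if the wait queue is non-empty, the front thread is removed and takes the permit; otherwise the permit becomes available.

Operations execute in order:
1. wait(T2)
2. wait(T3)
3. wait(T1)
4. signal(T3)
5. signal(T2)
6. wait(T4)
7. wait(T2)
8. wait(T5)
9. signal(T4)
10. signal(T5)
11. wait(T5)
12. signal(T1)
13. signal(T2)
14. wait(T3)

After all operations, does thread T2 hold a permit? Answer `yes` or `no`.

Step 1: wait(T2) -> count=2 queue=[] holders={T2}
Step 2: wait(T3) -> count=1 queue=[] holders={T2,T3}
Step 3: wait(T1) -> count=0 queue=[] holders={T1,T2,T3}
Step 4: signal(T3) -> count=1 queue=[] holders={T1,T2}
Step 5: signal(T2) -> count=2 queue=[] holders={T1}
Step 6: wait(T4) -> count=1 queue=[] holders={T1,T4}
Step 7: wait(T2) -> count=0 queue=[] holders={T1,T2,T4}
Step 8: wait(T5) -> count=0 queue=[T5] holders={T1,T2,T4}
Step 9: signal(T4) -> count=0 queue=[] holders={T1,T2,T5}
Step 10: signal(T5) -> count=1 queue=[] holders={T1,T2}
Step 11: wait(T5) -> count=0 queue=[] holders={T1,T2,T5}
Step 12: signal(T1) -> count=1 queue=[] holders={T2,T5}
Step 13: signal(T2) -> count=2 queue=[] holders={T5}
Step 14: wait(T3) -> count=1 queue=[] holders={T3,T5}
Final holders: {T3,T5} -> T2 not in holders

Answer: no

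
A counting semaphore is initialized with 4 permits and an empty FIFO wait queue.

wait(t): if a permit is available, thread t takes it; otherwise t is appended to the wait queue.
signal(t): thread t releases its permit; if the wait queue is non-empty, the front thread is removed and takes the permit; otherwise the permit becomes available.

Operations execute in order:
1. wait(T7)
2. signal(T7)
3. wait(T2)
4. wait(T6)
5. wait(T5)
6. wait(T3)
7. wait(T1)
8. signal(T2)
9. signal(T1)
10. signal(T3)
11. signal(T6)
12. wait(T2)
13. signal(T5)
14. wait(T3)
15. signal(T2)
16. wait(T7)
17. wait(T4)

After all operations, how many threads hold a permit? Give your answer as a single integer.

Step 1: wait(T7) -> count=3 queue=[] holders={T7}
Step 2: signal(T7) -> count=4 queue=[] holders={none}
Step 3: wait(T2) -> count=3 queue=[] holders={T2}
Step 4: wait(T6) -> count=2 queue=[] holders={T2,T6}
Step 5: wait(T5) -> count=1 queue=[] holders={T2,T5,T6}
Step 6: wait(T3) -> count=0 queue=[] holders={T2,T3,T5,T6}
Step 7: wait(T1) -> count=0 queue=[T1] holders={T2,T3,T5,T6}
Step 8: signal(T2) -> count=0 queue=[] holders={T1,T3,T5,T6}
Step 9: signal(T1) -> count=1 queue=[] holders={T3,T5,T6}
Step 10: signal(T3) -> count=2 queue=[] holders={T5,T6}
Step 11: signal(T6) -> count=3 queue=[] holders={T5}
Step 12: wait(T2) -> count=2 queue=[] holders={T2,T5}
Step 13: signal(T5) -> count=3 queue=[] holders={T2}
Step 14: wait(T3) -> count=2 queue=[] holders={T2,T3}
Step 15: signal(T2) -> count=3 queue=[] holders={T3}
Step 16: wait(T7) -> count=2 queue=[] holders={T3,T7}
Step 17: wait(T4) -> count=1 queue=[] holders={T3,T4,T7}
Final holders: {T3,T4,T7} -> 3 thread(s)

Answer: 3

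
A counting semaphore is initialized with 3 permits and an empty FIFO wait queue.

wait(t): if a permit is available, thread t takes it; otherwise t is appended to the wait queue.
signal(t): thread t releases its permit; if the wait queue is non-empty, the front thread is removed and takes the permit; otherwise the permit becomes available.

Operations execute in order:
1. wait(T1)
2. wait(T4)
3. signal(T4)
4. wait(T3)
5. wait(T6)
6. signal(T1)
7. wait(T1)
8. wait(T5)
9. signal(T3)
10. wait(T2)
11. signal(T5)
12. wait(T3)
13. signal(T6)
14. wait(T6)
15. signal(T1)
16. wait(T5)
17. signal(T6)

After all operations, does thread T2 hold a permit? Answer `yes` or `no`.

Answer: yes

Derivation:
Step 1: wait(T1) -> count=2 queue=[] holders={T1}
Step 2: wait(T4) -> count=1 queue=[] holders={T1,T4}
Step 3: signal(T4) -> count=2 queue=[] holders={T1}
Step 4: wait(T3) -> count=1 queue=[] holders={T1,T3}
Step 5: wait(T6) -> count=0 queue=[] holders={T1,T3,T6}
Step 6: signal(T1) -> count=1 queue=[] holders={T3,T6}
Step 7: wait(T1) -> count=0 queue=[] holders={T1,T3,T6}
Step 8: wait(T5) -> count=0 queue=[T5] holders={T1,T3,T6}
Step 9: signal(T3) -> count=0 queue=[] holders={T1,T5,T6}
Step 10: wait(T2) -> count=0 queue=[T2] holders={T1,T5,T6}
Step 11: signal(T5) -> count=0 queue=[] holders={T1,T2,T6}
Step 12: wait(T3) -> count=0 queue=[T3] holders={T1,T2,T6}
Step 13: signal(T6) -> count=0 queue=[] holders={T1,T2,T3}
Step 14: wait(T6) -> count=0 queue=[T6] holders={T1,T2,T3}
Step 15: signal(T1) -> count=0 queue=[] holders={T2,T3,T6}
Step 16: wait(T5) -> count=0 queue=[T5] holders={T2,T3,T6}
Step 17: signal(T6) -> count=0 queue=[] holders={T2,T3,T5}
Final holders: {T2,T3,T5} -> T2 in holders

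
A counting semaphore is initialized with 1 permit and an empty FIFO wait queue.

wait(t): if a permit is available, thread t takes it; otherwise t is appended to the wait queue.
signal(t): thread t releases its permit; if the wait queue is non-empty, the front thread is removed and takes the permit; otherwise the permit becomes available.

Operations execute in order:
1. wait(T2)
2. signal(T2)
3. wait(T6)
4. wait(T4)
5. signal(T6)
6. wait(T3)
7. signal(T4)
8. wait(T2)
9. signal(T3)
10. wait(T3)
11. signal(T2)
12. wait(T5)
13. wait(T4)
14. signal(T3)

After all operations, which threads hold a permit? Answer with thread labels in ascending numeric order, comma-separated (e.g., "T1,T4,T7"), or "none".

Answer: T5

Derivation:
Step 1: wait(T2) -> count=0 queue=[] holders={T2}
Step 2: signal(T2) -> count=1 queue=[] holders={none}
Step 3: wait(T6) -> count=0 queue=[] holders={T6}
Step 4: wait(T4) -> count=0 queue=[T4] holders={T6}
Step 5: signal(T6) -> count=0 queue=[] holders={T4}
Step 6: wait(T3) -> count=0 queue=[T3] holders={T4}
Step 7: signal(T4) -> count=0 queue=[] holders={T3}
Step 8: wait(T2) -> count=0 queue=[T2] holders={T3}
Step 9: signal(T3) -> count=0 queue=[] holders={T2}
Step 10: wait(T3) -> count=0 queue=[T3] holders={T2}
Step 11: signal(T2) -> count=0 queue=[] holders={T3}
Step 12: wait(T5) -> count=0 queue=[T5] holders={T3}
Step 13: wait(T4) -> count=0 queue=[T5,T4] holders={T3}
Step 14: signal(T3) -> count=0 queue=[T4] holders={T5}
Final holders: T5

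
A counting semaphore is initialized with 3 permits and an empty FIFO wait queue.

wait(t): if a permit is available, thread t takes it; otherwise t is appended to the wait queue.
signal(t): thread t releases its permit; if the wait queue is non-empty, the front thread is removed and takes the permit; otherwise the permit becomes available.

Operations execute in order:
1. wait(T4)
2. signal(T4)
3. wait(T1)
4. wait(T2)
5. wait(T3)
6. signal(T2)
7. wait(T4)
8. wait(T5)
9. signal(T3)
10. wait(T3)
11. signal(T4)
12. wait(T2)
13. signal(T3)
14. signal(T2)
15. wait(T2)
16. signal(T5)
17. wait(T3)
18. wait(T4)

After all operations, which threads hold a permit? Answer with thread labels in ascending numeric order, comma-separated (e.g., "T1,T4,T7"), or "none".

Step 1: wait(T4) -> count=2 queue=[] holders={T4}
Step 2: signal(T4) -> count=3 queue=[] holders={none}
Step 3: wait(T1) -> count=2 queue=[] holders={T1}
Step 4: wait(T2) -> count=1 queue=[] holders={T1,T2}
Step 5: wait(T3) -> count=0 queue=[] holders={T1,T2,T3}
Step 6: signal(T2) -> count=1 queue=[] holders={T1,T3}
Step 7: wait(T4) -> count=0 queue=[] holders={T1,T3,T4}
Step 8: wait(T5) -> count=0 queue=[T5] holders={T1,T3,T4}
Step 9: signal(T3) -> count=0 queue=[] holders={T1,T4,T5}
Step 10: wait(T3) -> count=0 queue=[T3] holders={T1,T4,T5}
Step 11: signal(T4) -> count=0 queue=[] holders={T1,T3,T5}
Step 12: wait(T2) -> count=0 queue=[T2] holders={T1,T3,T5}
Step 13: signal(T3) -> count=0 queue=[] holders={T1,T2,T5}
Step 14: signal(T2) -> count=1 queue=[] holders={T1,T5}
Step 15: wait(T2) -> count=0 queue=[] holders={T1,T2,T5}
Step 16: signal(T5) -> count=1 queue=[] holders={T1,T2}
Step 17: wait(T3) -> count=0 queue=[] holders={T1,T2,T3}
Step 18: wait(T4) -> count=0 queue=[T4] holders={T1,T2,T3}
Final holders: T1,T2,T3

Answer: T1,T2,T3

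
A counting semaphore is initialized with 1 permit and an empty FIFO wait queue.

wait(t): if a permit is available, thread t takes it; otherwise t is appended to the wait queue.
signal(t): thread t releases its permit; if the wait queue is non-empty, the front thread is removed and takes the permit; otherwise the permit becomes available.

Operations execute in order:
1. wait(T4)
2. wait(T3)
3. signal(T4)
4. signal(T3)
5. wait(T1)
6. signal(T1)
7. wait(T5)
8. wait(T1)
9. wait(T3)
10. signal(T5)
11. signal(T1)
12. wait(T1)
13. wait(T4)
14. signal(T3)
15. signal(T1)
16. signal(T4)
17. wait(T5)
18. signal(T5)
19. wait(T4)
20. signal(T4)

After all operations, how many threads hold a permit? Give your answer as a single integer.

Step 1: wait(T4) -> count=0 queue=[] holders={T4}
Step 2: wait(T3) -> count=0 queue=[T3] holders={T4}
Step 3: signal(T4) -> count=0 queue=[] holders={T3}
Step 4: signal(T3) -> count=1 queue=[] holders={none}
Step 5: wait(T1) -> count=0 queue=[] holders={T1}
Step 6: signal(T1) -> count=1 queue=[] holders={none}
Step 7: wait(T5) -> count=0 queue=[] holders={T5}
Step 8: wait(T1) -> count=0 queue=[T1] holders={T5}
Step 9: wait(T3) -> count=0 queue=[T1,T3] holders={T5}
Step 10: signal(T5) -> count=0 queue=[T3] holders={T1}
Step 11: signal(T1) -> count=0 queue=[] holders={T3}
Step 12: wait(T1) -> count=0 queue=[T1] holders={T3}
Step 13: wait(T4) -> count=0 queue=[T1,T4] holders={T3}
Step 14: signal(T3) -> count=0 queue=[T4] holders={T1}
Step 15: signal(T1) -> count=0 queue=[] holders={T4}
Step 16: signal(T4) -> count=1 queue=[] holders={none}
Step 17: wait(T5) -> count=0 queue=[] holders={T5}
Step 18: signal(T5) -> count=1 queue=[] holders={none}
Step 19: wait(T4) -> count=0 queue=[] holders={T4}
Step 20: signal(T4) -> count=1 queue=[] holders={none}
Final holders: {none} -> 0 thread(s)

Answer: 0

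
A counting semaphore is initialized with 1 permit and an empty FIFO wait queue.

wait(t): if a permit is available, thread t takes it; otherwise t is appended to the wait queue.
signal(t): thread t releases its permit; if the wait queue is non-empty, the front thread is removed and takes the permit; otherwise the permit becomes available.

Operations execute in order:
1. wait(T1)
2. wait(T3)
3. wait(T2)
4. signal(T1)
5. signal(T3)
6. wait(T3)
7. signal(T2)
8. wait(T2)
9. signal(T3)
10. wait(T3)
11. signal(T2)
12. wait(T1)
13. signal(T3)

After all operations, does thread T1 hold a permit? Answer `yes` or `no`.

Answer: yes

Derivation:
Step 1: wait(T1) -> count=0 queue=[] holders={T1}
Step 2: wait(T3) -> count=0 queue=[T3] holders={T1}
Step 3: wait(T2) -> count=0 queue=[T3,T2] holders={T1}
Step 4: signal(T1) -> count=0 queue=[T2] holders={T3}
Step 5: signal(T3) -> count=0 queue=[] holders={T2}
Step 6: wait(T3) -> count=0 queue=[T3] holders={T2}
Step 7: signal(T2) -> count=0 queue=[] holders={T3}
Step 8: wait(T2) -> count=0 queue=[T2] holders={T3}
Step 9: signal(T3) -> count=0 queue=[] holders={T2}
Step 10: wait(T3) -> count=0 queue=[T3] holders={T2}
Step 11: signal(T2) -> count=0 queue=[] holders={T3}
Step 12: wait(T1) -> count=0 queue=[T1] holders={T3}
Step 13: signal(T3) -> count=0 queue=[] holders={T1}
Final holders: {T1} -> T1 in holders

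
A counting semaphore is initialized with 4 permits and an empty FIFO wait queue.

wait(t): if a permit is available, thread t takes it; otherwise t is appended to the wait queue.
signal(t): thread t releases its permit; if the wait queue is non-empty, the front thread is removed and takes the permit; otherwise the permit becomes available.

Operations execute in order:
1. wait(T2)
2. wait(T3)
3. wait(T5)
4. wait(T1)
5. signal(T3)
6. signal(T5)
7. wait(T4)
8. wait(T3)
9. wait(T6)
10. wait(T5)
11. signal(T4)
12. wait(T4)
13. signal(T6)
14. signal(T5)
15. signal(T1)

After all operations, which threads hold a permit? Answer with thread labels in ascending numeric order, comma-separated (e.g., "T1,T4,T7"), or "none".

Step 1: wait(T2) -> count=3 queue=[] holders={T2}
Step 2: wait(T3) -> count=2 queue=[] holders={T2,T3}
Step 3: wait(T5) -> count=1 queue=[] holders={T2,T3,T5}
Step 4: wait(T1) -> count=0 queue=[] holders={T1,T2,T3,T5}
Step 5: signal(T3) -> count=1 queue=[] holders={T1,T2,T5}
Step 6: signal(T5) -> count=2 queue=[] holders={T1,T2}
Step 7: wait(T4) -> count=1 queue=[] holders={T1,T2,T4}
Step 8: wait(T3) -> count=0 queue=[] holders={T1,T2,T3,T4}
Step 9: wait(T6) -> count=0 queue=[T6] holders={T1,T2,T3,T4}
Step 10: wait(T5) -> count=0 queue=[T6,T5] holders={T1,T2,T3,T4}
Step 11: signal(T4) -> count=0 queue=[T5] holders={T1,T2,T3,T6}
Step 12: wait(T4) -> count=0 queue=[T5,T4] holders={T1,T2,T3,T6}
Step 13: signal(T6) -> count=0 queue=[T4] holders={T1,T2,T3,T5}
Step 14: signal(T5) -> count=0 queue=[] holders={T1,T2,T3,T4}
Step 15: signal(T1) -> count=1 queue=[] holders={T2,T3,T4}
Final holders: T2,T3,T4

Answer: T2,T3,T4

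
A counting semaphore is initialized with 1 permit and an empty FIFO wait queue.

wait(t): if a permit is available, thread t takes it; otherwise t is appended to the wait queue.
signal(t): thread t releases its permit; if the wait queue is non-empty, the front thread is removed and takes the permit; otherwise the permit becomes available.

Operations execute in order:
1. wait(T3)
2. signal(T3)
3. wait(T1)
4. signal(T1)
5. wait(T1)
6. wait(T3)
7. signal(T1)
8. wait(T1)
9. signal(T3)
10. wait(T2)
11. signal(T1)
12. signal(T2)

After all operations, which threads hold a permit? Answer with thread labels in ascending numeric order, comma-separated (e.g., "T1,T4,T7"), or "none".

Step 1: wait(T3) -> count=0 queue=[] holders={T3}
Step 2: signal(T3) -> count=1 queue=[] holders={none}
Step 3: wait(T1) -> count=0 queue=[] holders={T1}
Step 4: signal(T1) -> count=1 queue=[] holders={none}
Step 5: wait(T1) -> count=0 queue=[] holders={T1}
Step 6: wait(T3) -> count=0 queue=[T3] holders={T1}
Step 7: signal(T1) -> count=0 queue=[] holders={T3}
Step 8: wait(T1) -> count=0 queue=[T1] holders={T3}
Step 9: signal(T3) -> count=0 queue=[] holders={T1}
Step 10: wait(T2) -> count=0 queue=[T2] holders={T1}
Step 11: signal(T1) -> count=0 queue=[] holders={T2}
Step 12: signal(T2) -> count=1 queue=[] holders={none}
Final holders: none

Answer: none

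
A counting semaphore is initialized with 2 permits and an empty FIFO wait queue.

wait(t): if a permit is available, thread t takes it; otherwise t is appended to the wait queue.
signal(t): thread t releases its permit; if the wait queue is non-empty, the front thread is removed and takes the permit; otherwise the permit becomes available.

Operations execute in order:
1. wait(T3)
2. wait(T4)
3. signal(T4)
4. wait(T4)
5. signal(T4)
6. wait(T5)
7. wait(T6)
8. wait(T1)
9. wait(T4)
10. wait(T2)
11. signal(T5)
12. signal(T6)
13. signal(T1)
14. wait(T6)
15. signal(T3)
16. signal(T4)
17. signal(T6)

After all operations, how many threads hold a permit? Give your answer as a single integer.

Answer: 1

Derivation:
Step 1: wait(T3) -> count=1 queue=[] holders={T3}
Step 2: wait(T4) -> count=0 queue=[] holders={T3,T4}
Step 3: signal(T4) -> count=1 queue=[] holders={T3}
Step 4: wait(T4) -> count=0 queue=[] holders={T3,T4}
Step 5: signal(T4) -> count=1 queue=[] holders={T3}
Step 6: wait(T5) -> count=0 queue=[] holders={T3,T5}
Step 7: wait(T6) -> count=0 queue=[T6] holders={T3,T5}
Step 8: wait(T1) -> count=0 queue=[T6,T1] holders={T3,T5}
Step 9: wait(T4) -> count=0 queue=[T6,T1,T4] holders={T3,T5}
Step 10: wait(T2) -> count=0 queue=[T6,T1,T4,T2] holders={T3,T5}
Step 11: signal(T5) -> count=0 queue=[T1,T4,T2] holders={T3,T6}
Step 12: signal(T6) -> count=0 queue=[T4,T2] holders={T1,T3}
Step 13: signal(T1) -> count=0 queue=[T2] holders={T3,T4}
Step 14: wait(T6) -> count=0 queue=[T2,T6] holders={T3,T4}
Step 15: signal(T3) -> count=0 queue=[T6] holders={T2,T4}
Step 16: signal(T4) -> count=0 queue=[] holders={T2,T6}
Step 17: signal(T6) -> count=1 queue=[] holders={T2}
Final holders: {T2} -> 1 thread(s)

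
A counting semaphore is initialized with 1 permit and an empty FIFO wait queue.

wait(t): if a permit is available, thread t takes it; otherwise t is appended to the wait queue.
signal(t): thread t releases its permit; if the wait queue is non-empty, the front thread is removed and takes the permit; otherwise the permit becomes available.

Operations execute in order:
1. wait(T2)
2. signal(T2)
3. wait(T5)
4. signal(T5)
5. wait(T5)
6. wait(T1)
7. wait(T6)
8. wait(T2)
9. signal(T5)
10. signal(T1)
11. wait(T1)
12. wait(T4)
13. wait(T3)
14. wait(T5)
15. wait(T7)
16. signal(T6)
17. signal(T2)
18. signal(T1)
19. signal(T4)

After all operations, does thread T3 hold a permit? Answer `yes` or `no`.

Answer: yes

Derivation:
Step 1: wait(T2) -> count=0 queue=[] holders={T2}
Step 2: signal(T2) -> count=1 queue=[] holders={none}
Step 3: wait(T5) -> count=0 queue=[] holders={T5}
Step 4: signal(T5) -> count=1 queue=[] holders={none}
Step 5: wait(T5) -> count=0 queue=[] holders={T5}
Step 6: wait(T1) -> count=0 queue=[T1] holders={T5}
Step 7: wait(T6) -> count=0 queue=[T1,T6] holders={T5}
Step 8: wait(T2) -> count=0 queue=[T1,T6,T2] holders={T5}
Step 9: signal(T5) -> count=0 queue=[T6,T2] holders={T1}
Step 10: signal(T1) -> count=0 queue=[T2] holders={T6}
Step 11: wait(T1) -> count=0 queue=[T2,T1] holders={T6}
Step 12: wait(T4) -> count=0 queue=[T2,T1,T4] holders={T6}
Step 13: wait(T3) -> count=0 queue=[T2,T1,T4,T3] holders={T6}
Step 14: wait(T5) -> count=0 queue=[T2,T1,T4,T3,T5] holders={T6}
Step 15: wait(T7) -> count=0 queue=[T2,T1,T4,T3,T5,T7] holders={T6}
Step 16: signal(T6) -> count=0 queue=[T1,T4,T3,T5,T7] holders={T2}
Step 17: signal(T2) -> count=0 queue=[T4,T3,T5,T7] holders={T1}
Step 18: signal(T1) -> count=0 queue=[T3,T5,T7] holders={T4}
Step 19: signal(T4) -> count=0 queue=[T5,T7] holders={T3}
Final holders: {T3} -> T3 in holders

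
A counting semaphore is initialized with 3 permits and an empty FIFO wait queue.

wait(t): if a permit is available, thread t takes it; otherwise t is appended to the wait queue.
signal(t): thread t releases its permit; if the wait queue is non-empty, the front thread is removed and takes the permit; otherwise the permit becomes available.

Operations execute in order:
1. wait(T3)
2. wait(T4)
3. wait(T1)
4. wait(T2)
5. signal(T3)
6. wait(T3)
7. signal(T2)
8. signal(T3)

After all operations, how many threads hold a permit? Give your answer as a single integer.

Step 1: wait(T3) -> count=2 queue=[] holders={T3}
Step 2: wait(T4) -> count=1 queue=[] holders={T3,T4}
Step 3: wait(T1) -> count=0 queue=[] holders={T1,T3,T4}
Step 4: wait(T2) -> count=0 queue=[T2] holders={T1,T3,T4}
Step 5: signal(T3) -> count=0 queue=[] holders={T1,T2,T4}
Step 6: wait(T3) -> count=0 queue=[T3] holders={T1,T2,T4}
Step 7: signal(T2) -> count=0 queue=[] holders={T1,T3,T4}
Step 8: signal(T3) -> count=1 queue=[] holders={T1,T4}
Final holders: {T1,T4} -> 2 thread(s)

Answer: 2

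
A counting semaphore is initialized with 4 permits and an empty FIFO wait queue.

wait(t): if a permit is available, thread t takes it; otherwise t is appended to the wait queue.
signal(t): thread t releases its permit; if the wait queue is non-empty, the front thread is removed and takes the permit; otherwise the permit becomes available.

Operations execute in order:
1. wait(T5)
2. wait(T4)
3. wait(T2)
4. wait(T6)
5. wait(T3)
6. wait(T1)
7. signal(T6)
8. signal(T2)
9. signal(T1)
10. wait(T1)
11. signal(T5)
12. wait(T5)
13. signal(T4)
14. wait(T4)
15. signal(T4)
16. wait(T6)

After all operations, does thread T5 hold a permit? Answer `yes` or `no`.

Answer: yes

Derivation:
Step 1: wait(T5) -> count=3 queue=[] holders={T5}
Step 2: wait(T4) -> count=2 queue=[] holders={T4,T5}
Step 3: wait(T2) -> count=1 queue=[] holders={T2,T4,T5}
Step 4: wait(T6) -> count=0 queue=[] holders={T2,T4,T5,T6}
Step 5: wait(T3) -> count=0 queue=[T3] holders={T2,T4,T5,T6}
Step 6: wait(T1) -> count=0 queue=[T3,T1] holders={T2,T4,T5,T6}
Step 7: signal(T6) -> count=0 queue=[T1] holders={T2,T3,T4,T5}
Step 8: signal(T2) -> count=0 queue=[] holders={T1,T3,T4,T5}
Step 9: signal(T1) -> count=1 queue=[] holders={T3,T4,T5}
Step 10: wait(T1) -> count=0 queue=[] holders={T1,T3,T4,T5}
Step 11: signal(T5) -> count=1 queue=[] holders={T1,T3,T4}
Step 12: wait(T5) -> count=0 queue=[] holders={T1,T3,T4,T5}
Step 13: signal(T4) -> count=1 queue=[] holders={T1,T3,T5}
Step 14: wait(T4) -> count=0 queue=[] holders={T1,T3,T4,T5}
Step 15: signal(T4) -> count=1 queue=[] holders={T1,T3,T5}
Step 16: wait(T6) -> count=0 queue=[] holders={T1,T3,T5,T6}
Final holders: {T1,T3,T5,T6} -> T5 in holders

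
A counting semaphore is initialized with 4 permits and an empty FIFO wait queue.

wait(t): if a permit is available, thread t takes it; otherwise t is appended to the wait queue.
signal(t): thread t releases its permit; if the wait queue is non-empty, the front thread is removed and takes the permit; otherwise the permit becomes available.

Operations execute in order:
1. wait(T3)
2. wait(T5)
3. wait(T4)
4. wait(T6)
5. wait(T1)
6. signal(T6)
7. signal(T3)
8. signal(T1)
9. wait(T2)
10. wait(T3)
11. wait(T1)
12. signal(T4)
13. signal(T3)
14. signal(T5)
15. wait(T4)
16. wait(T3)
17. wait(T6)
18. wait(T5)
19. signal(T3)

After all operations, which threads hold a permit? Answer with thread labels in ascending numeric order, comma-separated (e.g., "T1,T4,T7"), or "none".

Answer: T1,T2,T4,T6

Derivation:
Step 1: wait(T3) -> count=3 queue=[] holders={T3}
Step 2: wait(T5) -> count=2 queue=[] holders={T3,T5}
Step 3: wait(T4) -> count=1 queue=[] holders={T3,T4,T5}
Step 4: wait(T6) -> count=0 queue=[] holders={T3,T4,T5,T6}
Step 5: wait(T1) -> count=0 queue=[T1] holders={T3,T4,T5,T6}
Step 6: signal(T6) -> count=0 queue=[] holders={T1,T3,T4,T5}
Step 7: signal(T3) -> count=1 queue=[] holders={T1,T4,T5}
Step 8: signal(T1) -> count=2 queue=[] holders={T4,T5}
Step 9: wait(T2) -> count=1 queue=[] holders={T2,T4,T5}
Step 10: wait(T3) -> count=0 queue=[] holders={T2,T3,T4,T5}
Step 11: wait(T1) -> count=0 queue=[T1] holders={T2,T3,T4,T5}
Step 12: signal(T4) -> count=0 queue=[] holders={T1,T2,T3,T5}
Step 13: signal(T3) -> count=1 queue=[] holders={T1,T2,T5}
Step 14: signal(T5) -> count=2 queue=[] holders={T1,T2}
Step 15: wait(T4) -> count=1 queue=[] holders={T1,T2,T4}
Step 16: wait(T3) -> count=0 queue=[] holders={T1,T2,T3,T4}
Step 17: wait(T6) -> count=0 queue=[T6] holders={T1,T2,T3,T4}
Step 18: wait(T5) -> count=0 queue=[T6,T5] holders={T1,T2,T3,T4}
Step 19: signal(T3) -> count=0 queue=[T5] holders={T1,T2,T4,T6}
Final holders: T1,T2,T4,T6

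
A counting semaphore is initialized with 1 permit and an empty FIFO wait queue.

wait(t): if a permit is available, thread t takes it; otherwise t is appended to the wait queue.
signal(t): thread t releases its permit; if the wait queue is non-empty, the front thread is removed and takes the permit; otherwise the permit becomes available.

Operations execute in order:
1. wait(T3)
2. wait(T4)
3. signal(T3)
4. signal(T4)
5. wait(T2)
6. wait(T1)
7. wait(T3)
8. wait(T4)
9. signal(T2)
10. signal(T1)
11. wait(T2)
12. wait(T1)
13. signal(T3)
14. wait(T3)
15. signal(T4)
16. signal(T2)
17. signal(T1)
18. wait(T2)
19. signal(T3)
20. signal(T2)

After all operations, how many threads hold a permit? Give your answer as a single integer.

Answer: 0

Derivation:
Step 1: wait(T3) -> count=0 queue=[] holders={T3}
Step 2: wait(T4) -> count=0 queue=[T4] holders={T3}
Step 3: signal(T3) -> count=0 queue=[] holders={T4}
Step 4: signal(T4) -> count=1 queue=[] holders={none}
Step 5: wait(T2) -> count=0 queue=[] holders={T2}
Step 6: wait(T1) -> count=0 queue=[T1] holders={T2}
Step 7: wait(T3) -> count=0 queue=[T1,T3] holders={T2}
Step 8: wait(T4) -> count=0 queue=[T1,T3,T4] holders={T2}
Step 9: signal(T2) -> count=0 queue=[T3,T4] holders={T1}
Step 10: signal(T1) -> count=0 queue=[T4] holders={T3}
Step 11: wait(T2) -> count=0 queue=[T4,T2] holders={T3}
Step 12: wait(T1) -> count=0 queue=[T4,T2,T1] holders={T3}
Step 13: signal(T3) -> count=0 queue=[T2,T1] holders={T4}
Step 14: wait(T3) -> count=0 queue=[T2,T1,T3] holders={T4}
Step 15: signal(T4) -> count=0 queue=[T1,T3] holders={T2}
Step 16: signal(T2) -> count=0 queue=[T3] holders={T1}
Step 17: signal(T1) -> count=0 queue=[] holders={T3}
Step 18: wait(T2) -> count=0 queue=[T2] holders={T3}
Step 19: signal(T3) -> count=0 queue=[] holders={T2}
Step 20: signal(T2) -> count=1 queue=[] holders={none}
Final holders: {none} -> 0 thread(s)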